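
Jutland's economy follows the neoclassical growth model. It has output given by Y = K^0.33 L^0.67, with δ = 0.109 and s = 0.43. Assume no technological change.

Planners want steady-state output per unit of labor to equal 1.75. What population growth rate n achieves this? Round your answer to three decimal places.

n ≈ 0.029

Steady state requires s·f(k) = (n + δ)·k, i.e. s·k^α = (n + δ)·k.
Since y* = [s/(n + δ)]^(α/(1−α)), we have s/(n + δ) = (y*)^((1−α)/α) = 1.75^2.0303 = 3.1149.
Therefore n + δ = s / 3.1149 = 0.43 / 3.1149 = 0.1380, so n = 0.1380 − 0.109 = 0.0290.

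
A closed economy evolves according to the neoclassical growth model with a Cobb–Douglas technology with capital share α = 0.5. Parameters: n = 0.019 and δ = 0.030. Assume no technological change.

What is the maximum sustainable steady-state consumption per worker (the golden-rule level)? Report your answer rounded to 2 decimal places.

At the golden rule, f'(k) = n + δ, so α·k^(α−1) = n + δ and k_gold = (α/(n + δ))^(1/(1−α)).
k_gold = (0.5/0.049)^(1/0.5) = 10.2041^2 ≈ 104.1237
c_gold = f(k_gold) − (n + δ)·k_gold = 10.2041 − 0.049×104.1237 ≈ 5.1020

c_gold ≈ 5.10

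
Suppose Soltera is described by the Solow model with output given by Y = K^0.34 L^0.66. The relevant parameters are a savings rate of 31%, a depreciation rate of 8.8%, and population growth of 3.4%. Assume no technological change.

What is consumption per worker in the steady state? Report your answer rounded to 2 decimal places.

c* ≈ 1.12

In steady state, investment equals break-even investment: s·k^α = (n + δ)·k.
Rearranging, k^(1−α) = s / (n + δ).
k^0.66 = 0.31 / (0.034 + 0.088) = 0.31 / 0.122 = 2.5410
k* = 2.5410^(1/0.66) ≈ 4.1081
y* = (k*)^α = 4.1081^0.34 ≈ 1.6167
c* = (1 − s)·y* = (1 − 0.31) × 1.6167 ≈ 1.1155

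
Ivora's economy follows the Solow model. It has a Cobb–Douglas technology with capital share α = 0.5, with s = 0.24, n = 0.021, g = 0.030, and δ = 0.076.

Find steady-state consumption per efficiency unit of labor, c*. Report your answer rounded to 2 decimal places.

c* ≈ 1.44

In steady state, investment equals break-even investment: s·k^α = (n + g + δ)·k.
Rearranging, k^(1−α) = s / (n + g + δ).
k^0.5 = 0.24 / (0.021 + 0.030 + 0.076) = 0.24 / 0.127 = 1.8898
k* = 1.8898^(1/0.5) ≈ 3.5713
y* = (k*)^α = 3.5713^0.5 ≈ 1.8898
c* = (1 − s)·y* = (1 − 0.24) × 1.8898 ≈ 1.4362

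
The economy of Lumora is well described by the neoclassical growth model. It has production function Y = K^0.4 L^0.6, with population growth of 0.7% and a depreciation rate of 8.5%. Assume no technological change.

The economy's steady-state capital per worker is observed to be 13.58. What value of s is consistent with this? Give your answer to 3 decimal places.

At the steady state, Δk = 0, so s·k^α = (n + δ)·k.
So s / (n + δ) = (k*)^(1−α) = 13.58^0.6 = 4.7834.
Therefore s = 4.7834 × (n + δ) = 4.7834 × 0.092 = 0.4401.

s ≈ 0.440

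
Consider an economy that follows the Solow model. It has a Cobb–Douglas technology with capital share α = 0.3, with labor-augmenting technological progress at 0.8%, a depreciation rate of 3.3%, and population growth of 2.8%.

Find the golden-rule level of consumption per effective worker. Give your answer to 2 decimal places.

At the golden rule, f'(k) = n + g + δ, so α·k^(α−1) = n + g + δ and k_gold = (α/(n + g + δ))^(1/(1−α)).
k_gold = (0.3/0.069)^(1/0.7) = 4.3478^1.4286 ≈ 8.1627
c_gold = f(k_gold) − (n + g + δ)·k_gold = 1.8774 − 0.069×8.1627 ≈ 1.3142

c_gold ≈ 1.31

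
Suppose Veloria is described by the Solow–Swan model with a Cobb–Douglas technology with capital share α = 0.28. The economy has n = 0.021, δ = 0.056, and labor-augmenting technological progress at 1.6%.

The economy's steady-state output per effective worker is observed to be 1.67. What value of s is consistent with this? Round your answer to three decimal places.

At the steady state, Δk = 0, so s·k^α = (n + g + δ)·k.
Since y* = [s/(n + g + δ)]^(α/(1−α)), we have s/(n + g + δ) = (y*)^((1−α)/α) = 1.67^2.5714 = 3.7385.
Therefore s = 3.7385 × (n + g + δ) = 3.7385 × 0.093 = 0.3477.

s ≈ 0.348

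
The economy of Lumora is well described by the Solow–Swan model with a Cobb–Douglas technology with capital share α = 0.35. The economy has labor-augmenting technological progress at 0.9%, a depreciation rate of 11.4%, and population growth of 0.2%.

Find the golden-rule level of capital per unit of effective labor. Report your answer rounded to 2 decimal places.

k_gold ≈ 4.87

The golden rule sets f'(k) = n + g + δ, i.e. α·k^(α−1) = n + g + δ.
So k^(1−α) = α / (n + g + δ) = 0.35 / 0.125 = 2.8000.
k_gold = 2.8000^(1/0.65) ≈ 4.8746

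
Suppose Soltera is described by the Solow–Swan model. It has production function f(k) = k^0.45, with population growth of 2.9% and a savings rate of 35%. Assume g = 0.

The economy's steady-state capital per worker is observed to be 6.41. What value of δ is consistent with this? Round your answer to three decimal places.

δ ≈ 0.097

In steady state, investment equals break-even investment: s·k^α = (n + δ)·k.
So s / (n + δ) = (k*)^(1−α) = 6.41^0.55 = 2.7783.
Therefore n + δ = s / 2.7783 = 0.35 / 2.7783 = 0.1260, so δ = 0.1260 − 0.029 = 0.0970.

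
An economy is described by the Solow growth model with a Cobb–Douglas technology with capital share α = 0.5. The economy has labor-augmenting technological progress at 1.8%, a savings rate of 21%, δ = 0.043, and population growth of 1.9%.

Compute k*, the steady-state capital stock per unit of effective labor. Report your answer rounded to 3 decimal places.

Steady state requires s·f(k) = (n + g + δ)·k, i.e. s·k^α = (n + g + δ)·k.
Dividing both sides by k: k^(1−α) = s / (n + g + δ).
k^0.5 = 0.21 / (0.019 + 0.018 + 0.043) = 0.21 / 0.080 = 2.6250
k* = 2.6250^(1/0.5) ≈ 6.8906

k* ≈ 6.891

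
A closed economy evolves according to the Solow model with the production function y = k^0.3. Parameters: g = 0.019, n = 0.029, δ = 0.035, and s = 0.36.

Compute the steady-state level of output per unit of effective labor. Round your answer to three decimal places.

In steady state, investment equals break-even investment: s·k^α = (n + g + δ)·k.
Rearranging, k^(1−α) = s / (n + g + δ).
k^0.7 = 0.36 / (0.029 + 0.019 + 0.035) = 0.36 / 0.083 = 4.3373
k* = 4.3373^(1/0.7) ≈ 8.1342
y* = (k*)^α = 8.1342^0.3 ≈ 1.8754

y* ≈ 1.875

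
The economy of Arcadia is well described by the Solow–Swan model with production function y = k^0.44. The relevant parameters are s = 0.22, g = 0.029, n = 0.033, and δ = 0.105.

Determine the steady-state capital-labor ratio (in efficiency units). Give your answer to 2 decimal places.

At the steady state, Δk = 0, so s·k^α = (n + g + δ)·k.
Dividing both sides by k: k^(1−α) = s / (n + g + δ).
k^0.56 = 0.22 / (0.033 + 0.029 + 0.105) = 0.22 / 0.167 = 1.3174
k* = 1.3174^(1/0.56) ≈ 1.6360

k* = 1.64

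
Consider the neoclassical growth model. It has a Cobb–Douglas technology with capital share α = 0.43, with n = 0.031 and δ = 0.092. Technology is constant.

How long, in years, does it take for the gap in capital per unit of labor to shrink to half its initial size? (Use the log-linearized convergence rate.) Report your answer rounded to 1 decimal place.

Near the steady state the convergence rate is λ = (1 − α)(n + δ).
λ = (1 − 0.43) × 0.123 = 0.57 × 0.123 = 0.07011
Half-life = ln 2 / λ = 0.6931 / 0.07011 ≈ 9.89 years

half-life ≈ 9.9 years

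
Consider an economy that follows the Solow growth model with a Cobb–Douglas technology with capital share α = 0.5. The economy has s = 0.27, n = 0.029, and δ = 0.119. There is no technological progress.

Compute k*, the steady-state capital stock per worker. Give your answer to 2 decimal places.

k* ≈ 3.33

Steady state requires s·f(k) = (n + δ)·k, i.e. s·k^α = (n + δ)·k.
Rearranging, k^(1−α) = s / (n + δ).
k^0.5 = 0.27 / (0.029 + 0.119) = 0.27 / 0.148 = 1.8243
k* = 1.8243^(1/0.5) ≈ 3.3281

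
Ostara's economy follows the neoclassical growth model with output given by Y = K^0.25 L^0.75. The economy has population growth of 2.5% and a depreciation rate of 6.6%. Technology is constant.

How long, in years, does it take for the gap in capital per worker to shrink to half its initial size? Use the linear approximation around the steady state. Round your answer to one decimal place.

Near the steady state the convergence rate is λ = (1 − α)(n + δ).
λ = (1 − 0.25) × 0.091 = 0.75 × 0.091 = 0.06825
Half-life = ln 2 / λ = 0.6931 / 0.06825 ≈ 10.16 years

half-life ≈ 10.2 years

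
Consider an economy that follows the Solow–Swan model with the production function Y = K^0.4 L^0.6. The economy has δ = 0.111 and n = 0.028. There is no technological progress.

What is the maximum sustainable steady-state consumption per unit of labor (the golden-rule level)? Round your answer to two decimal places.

At the golden rule, f'(k) = n + δ, so α·k^(α−1) = n + δ and k_gold = (α/(n + δ))^(1/(1−α)).
k_gold = (0.4/0.139)^(1/0.6) = 2.8777^1.6667 ≈ 5.8223
c_gold = f(k_gold) − (n + δ)·k_gold = 2.0232 − 0.139×5.8223 ≈ 1.2139

c_gold ≈ 1.21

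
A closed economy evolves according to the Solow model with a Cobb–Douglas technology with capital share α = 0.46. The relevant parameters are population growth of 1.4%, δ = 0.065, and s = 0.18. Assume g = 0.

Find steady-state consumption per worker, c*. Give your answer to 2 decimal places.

c* ≈ 1.65

Steady state requires s·f(k) = (n + δ)·k, i.e. s·k^α = (n + δ)·k.
Dividing both sides by k: k^(1−α) = s / (n + δ).
k^0.54 = 0.18 / (0.014 + 0.065) = 0.18 / 0.079 = 2.2785
k* = 2.2785^(1/0.54) ≈ 4.5953
y* = (k*)^α = 4.5953^0.46 ≈ 2.0168
c* = (1 − s)·y* = (1 − 0.18) × 2.0168 ≈ 1.6538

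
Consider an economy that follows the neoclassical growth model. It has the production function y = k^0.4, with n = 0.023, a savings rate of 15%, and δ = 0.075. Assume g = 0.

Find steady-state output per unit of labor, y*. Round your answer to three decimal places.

y* ≈ 1.328

At the steady state, Δk = 0, so s·k^α = (n + δ)·k.
Rearranging, k^(1−α) = s / (n + δ).
k^0.6 = 0.15 / (0.023 + 0.075) = 0.15 / 0.098 = 1.5306
k* = 1.5306^(1/0.6) ≈ 2.0328
y* = (k*)^α = 2.0328^0.4 ≈ 1.3281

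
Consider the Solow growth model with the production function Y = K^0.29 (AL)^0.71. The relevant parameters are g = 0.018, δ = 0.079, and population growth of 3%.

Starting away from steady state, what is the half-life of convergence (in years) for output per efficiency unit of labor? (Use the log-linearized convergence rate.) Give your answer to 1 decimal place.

t_½ ≈ 7.7 years

Near the steady state the convergence rate is λ = (1 − α)(n + g + δ).
λ = (1 − 0.29) × 0.127 = 0.71 × 0.127 = 0.09017
Half-life = ln 2 / λ = 0.6931 / 0.09017 ≈ 7.69 years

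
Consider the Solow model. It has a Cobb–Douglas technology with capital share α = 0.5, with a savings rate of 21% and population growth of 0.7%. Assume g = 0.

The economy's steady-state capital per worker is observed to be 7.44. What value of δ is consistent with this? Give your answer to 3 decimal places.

δ ≈ 0.070

Steady state requires s·f(k) = (n + δ)·k, i.e. s·k^α = (n + δ)·k.
So s / (n + δ) = (k*)^(1−α) = 7.44^0.5 = 2.7276.
Therefore n + δ = s / 2.7276 = 0.21 / 2.7276 = 0.0770, so δ = 0.0770 − 0.007 = 0.0700.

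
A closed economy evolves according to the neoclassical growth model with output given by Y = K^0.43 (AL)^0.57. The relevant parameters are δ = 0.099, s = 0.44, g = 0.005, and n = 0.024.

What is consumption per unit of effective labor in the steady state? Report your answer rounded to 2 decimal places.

Steady state requires s·f(k) = (n + g + δ)·k, i.e. s·k^α = (n + g + δ)·k.
Rearranging, k^(1−α) = s / (n + g + δ).
k^0.57 = 0.44 / (0.024 + 0.005 + 0.099) = 0.44 / 0.128 = 3.4375
k* = 3.4375^(1/0.57) ≈ 8.7252
y* = (k*)^α = 8.7252^0.43 ≈ 2.5382
c* = (1 − s)·y* = (1 − 0.44) × 2.5382 ≈ 1.4214

c* = 1.42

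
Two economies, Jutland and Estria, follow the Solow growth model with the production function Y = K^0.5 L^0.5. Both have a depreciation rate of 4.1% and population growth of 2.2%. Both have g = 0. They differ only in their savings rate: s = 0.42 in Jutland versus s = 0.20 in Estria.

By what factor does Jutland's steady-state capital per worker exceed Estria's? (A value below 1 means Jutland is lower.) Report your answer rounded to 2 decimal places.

k*_J / k*_E ≈ 4.41

Steady-state k* = [s/(n + δ)]^(1/(1−α)), so the ratio is [ (s_J/(n + δ)_J) / (s_E/(n + δ)_E) ]^2.
s_J/(n + δ)_J = 0.42/0.063 = 6.6667; s_E/(n + δ)_E = 0.20/0.063 = 3.1746.
Ratio = (6.6667/3.1746)^2 = 2.1000^2 ≈ 4.4100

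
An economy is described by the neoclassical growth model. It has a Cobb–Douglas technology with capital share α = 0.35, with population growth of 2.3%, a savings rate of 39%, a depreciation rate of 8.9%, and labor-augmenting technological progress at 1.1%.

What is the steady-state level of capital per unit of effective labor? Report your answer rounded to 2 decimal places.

In steady state, investment equals break-even investment: s·k^α = (n + g + δ)·k.
Dividing both sides by k: k^(1−α) = s / (n + g + δ).
k^0.65 = 0.39 / (0.023 + 0.011 + 0.089) = 0.39 / 0.123 = 3.1707
k* = 3.1707^(1/0.65) ≈ 5.9021

k* = 5.90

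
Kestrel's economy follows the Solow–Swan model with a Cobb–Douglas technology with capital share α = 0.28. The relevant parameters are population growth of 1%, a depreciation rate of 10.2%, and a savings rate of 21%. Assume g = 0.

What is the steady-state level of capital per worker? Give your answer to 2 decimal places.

In steady state, investment equals break-even investment: s·k^α = (n + δ)·k.
Dividing both sides by k: k^(1−α) = s / (n + δ).
k^0.72 = 0.21 / (0.010 + 0.102) = 0.21 / 0.112 = 1.8750
k* = 1.8750^(1/0.72) ≈ 2.3942

k* ≈ 2.39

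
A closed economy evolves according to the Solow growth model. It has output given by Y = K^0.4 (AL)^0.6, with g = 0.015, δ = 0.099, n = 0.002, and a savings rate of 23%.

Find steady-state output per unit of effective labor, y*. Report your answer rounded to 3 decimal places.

y* = 1.578

At the steady state, Δk = 0, so s·k^α = (n + g + δ)·k.
Rearranging, k^(1−α) = s / (n + g + δ).
k^0.6 = 0.23 / (0.002 + 0.015 + 0.099) = 0.23 / 0.116 = 1.9828
k* = 1.9828^(1/0.6) ≈ 3.1294
y* = (k*)^α = 3.1294^0.4 ≈ 1.5783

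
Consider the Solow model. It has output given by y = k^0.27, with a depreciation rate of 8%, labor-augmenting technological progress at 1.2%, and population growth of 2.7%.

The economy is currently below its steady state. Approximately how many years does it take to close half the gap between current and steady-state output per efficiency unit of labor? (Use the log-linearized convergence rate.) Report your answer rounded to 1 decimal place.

Near the steady state the convergence rate is λ = (1 − α)(n + g + δ).
λ = (1 − 0.27) × 0.119 = 0.73 × 0.119 = 0.08687
Half-life = ln 2 / λ = 0.6931 / 0.08687 ≈ 7.98 years

t_½ ≈ 8.0 years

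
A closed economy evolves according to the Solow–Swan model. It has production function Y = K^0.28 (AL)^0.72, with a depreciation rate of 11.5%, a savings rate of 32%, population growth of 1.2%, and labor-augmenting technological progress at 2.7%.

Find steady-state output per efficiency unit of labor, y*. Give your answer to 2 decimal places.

At the steady state, Δk = 0, so s·k^α = (n + g + δ)·k.
Dividing both sides by k: k^(1−α) = s / (n + g + δ).
k^0.72 = 0.32 / (0.012 + 0.027 + 0.115) = 0.32 / 0.154 = 2.0779
k* = 2.0779^(1/0.72) ≈ 2.7615
y* = (k*)^α = 2.7615^0.28 ≈ 1.3290

y* ≈ 1.33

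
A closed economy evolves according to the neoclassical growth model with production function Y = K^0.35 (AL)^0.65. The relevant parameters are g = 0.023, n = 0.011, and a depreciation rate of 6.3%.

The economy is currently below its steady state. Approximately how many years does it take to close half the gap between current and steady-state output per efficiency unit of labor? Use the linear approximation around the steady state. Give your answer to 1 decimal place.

Near the steady state the convergence rate is λ = (1 − α)(n + g + δ).
λ = (1 − 0.35) × 0.097 = 0.65 × 0.097 = 0.06305
Half-life = ln 2 / λ = 0.6931 / 0.06305 ≈ 10.99 years

about 11.0 years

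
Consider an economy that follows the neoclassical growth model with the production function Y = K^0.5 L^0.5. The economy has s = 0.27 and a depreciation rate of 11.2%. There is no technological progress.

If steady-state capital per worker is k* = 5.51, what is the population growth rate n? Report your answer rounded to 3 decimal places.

n ≈ 0.003

In steady state, investment equals break-even investment: s·k^α = (n + δ)·k.
So s / (n + δ) = (k*)^(1−α) = 5.51^0.5 = 2.3473.
Therefore n + δ = s / 2.3473 = 0.27 / 2.3473 = 0.1150, so n = 0.1150 − 0.112 = 0.0030.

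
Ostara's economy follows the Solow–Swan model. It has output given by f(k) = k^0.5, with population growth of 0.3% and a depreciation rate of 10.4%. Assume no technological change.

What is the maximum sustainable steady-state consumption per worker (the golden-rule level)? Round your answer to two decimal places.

c_gold ≈ 2.34

At the golden rule, f'(k) = n + δ, so α·k^(α−1) = n + δ and k_gold = (α/(n + δ))^(1/(1−α)).
k_gold = (0.5/0.107)^(1/0.5) = 4.6729^2 ≈ 21.8360
c_gold = f(k_gold) − (n + δ)·k_gold = 4.6729 − 0.107×21.8360 ≈ 2.3364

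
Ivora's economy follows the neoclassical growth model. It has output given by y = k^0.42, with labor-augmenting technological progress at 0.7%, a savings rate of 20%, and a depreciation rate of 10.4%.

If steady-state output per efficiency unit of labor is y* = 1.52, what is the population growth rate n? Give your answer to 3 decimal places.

In steady state, investment equals break-even investment: s·k^α = (n + g + δ)·k.
Since y* = [s/(n + g + δ)]^(α/(1−α)), we have s/(n + g + δ) = (y*)^((1−α)/α) = 1.52^1.381 = 1.7829.
Therefore n + g + δ = s / 1.7829 = 0.20 / 1.7829 = 0.1122, so n = 0.1122 − 0.111 = 0.0012.

n ≈ 0.001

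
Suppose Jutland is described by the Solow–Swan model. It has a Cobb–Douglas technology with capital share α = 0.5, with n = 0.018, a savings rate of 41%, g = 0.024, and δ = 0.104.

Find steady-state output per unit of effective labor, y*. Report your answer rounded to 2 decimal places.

Steady state requires s·f(k) = (n + g + δ)·k, i.e. s·k^α = (n + g + δ)·k.
Dividing both sides by k: k^(1−α) = s / (n + g + δ).
k^0.5 = 0.41 / (0.018 + 0.024 + 0.104) = 0.41 / 0.146 = 2.8082
k* = 2.8082^(1/0.5) ≈ 7.8860
y* = (k*)^α = 7.8860^0.5 ≈ 2.8082

y* = 2.81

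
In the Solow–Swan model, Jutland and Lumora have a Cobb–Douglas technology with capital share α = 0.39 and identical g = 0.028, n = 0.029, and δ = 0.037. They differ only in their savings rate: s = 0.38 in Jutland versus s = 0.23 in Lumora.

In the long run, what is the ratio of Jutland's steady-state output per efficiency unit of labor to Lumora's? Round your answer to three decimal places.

Steady-state y* = [s/(n + g + δ)]^(α/(1−α)), so the ratio is [ (s_J/(n + g + δ)_J) / (s_L/(n + g + δ)_L) ]^0.6393.
s_J/(n + g + δ)_J = 0.38/0.094 = 4.0426; s_L/(n + g + δ)_L = 0.23/0.094 = 2.4468.
Ratio = (4.0426/2.4468)^0.6393 = 1.6522^0.6393 ≈ 1.3785

ratio ≈ 1.379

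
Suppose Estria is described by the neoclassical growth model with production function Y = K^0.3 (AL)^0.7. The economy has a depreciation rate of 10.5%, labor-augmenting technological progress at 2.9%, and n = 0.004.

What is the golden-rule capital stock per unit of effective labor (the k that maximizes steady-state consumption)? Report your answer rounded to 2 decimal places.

The golden rule sets f'(k) = n + g + δ, i.e. α·k^(α−1) = n + g + δ.
So k^(1−α) = α / (n + g + δ) = 0.3 / 0.138 = 2.1739.
k_gold = 2.1739^(1/0.7) ≈ 3.0323

k_gold ≈ 3.03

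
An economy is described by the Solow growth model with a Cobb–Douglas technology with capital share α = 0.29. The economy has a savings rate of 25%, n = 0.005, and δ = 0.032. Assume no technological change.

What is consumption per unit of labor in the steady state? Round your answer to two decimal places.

In steady state, investment equals break-even investment: s·k^α = (n + δ)·k.
Rearranging, k^(1−α) = s / (n + δ).
k^0.71 = 0.25 / (0.005 + 0.032) = 0.25 / 0.037 = 6.7568
k* = 6.7568^(1/0.71) ≈ 14.7452
y* = (k*)^α = 14.7452^0.29 ≈ 2.1823
c* = (1 − s)·y* = (1 − 0.25) × 2.1823 ≈ 1.6367

c* ≈ 1.64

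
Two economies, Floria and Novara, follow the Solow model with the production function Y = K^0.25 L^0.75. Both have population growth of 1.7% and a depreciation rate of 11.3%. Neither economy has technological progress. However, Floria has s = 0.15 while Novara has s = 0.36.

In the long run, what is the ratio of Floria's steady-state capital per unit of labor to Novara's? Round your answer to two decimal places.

Steady-state k* = [s/(n + δ)]^(1/(1−α)), so the ratio is [ (s_F/(n + δ)_F) / (s_N/(n + δ)_N) ]^1.3333.
s_F/(n + δ)_F = 0.15/0.130 = 1.1538; s_N/(n + δ)_N = 0.36/0.130 = 2.7692.
Ratio = (1.1538/2.7692)^1.3333 = 0.4167^1.3333 ≈ 0.3113

ratio ≈ 0.31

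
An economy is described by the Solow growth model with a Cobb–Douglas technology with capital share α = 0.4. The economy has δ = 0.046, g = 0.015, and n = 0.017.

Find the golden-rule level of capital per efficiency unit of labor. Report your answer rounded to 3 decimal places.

The golden rule sets f'(k) = n + g + δ, i.e. α·k^(α−1) = n + g + δ.
So k^(1−α) = α / (n + g + δ) = 0.4 / 0.078 = 5.1282.
k_gold = 5.1282^(1/0.6) ≈ 15.2502

k_gold ≈ 15.250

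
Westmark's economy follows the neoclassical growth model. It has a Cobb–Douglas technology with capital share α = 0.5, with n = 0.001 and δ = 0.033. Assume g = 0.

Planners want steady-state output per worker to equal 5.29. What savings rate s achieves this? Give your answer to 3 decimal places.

s ≈ 0.180

Steady state requires s·f(k) = (n + δ)·k, i.e. s·k^α = (n + δ)·k.
Since y* = [s/(n + δ)]^(α/(1−α)), we have s/(n + δ) = (y*)^((1−α)/α) = 5.29^1 = 5.2900.
Therefore s = 5.2900 × (n + δ) = 5.2900 × 0.034 = 0.1799.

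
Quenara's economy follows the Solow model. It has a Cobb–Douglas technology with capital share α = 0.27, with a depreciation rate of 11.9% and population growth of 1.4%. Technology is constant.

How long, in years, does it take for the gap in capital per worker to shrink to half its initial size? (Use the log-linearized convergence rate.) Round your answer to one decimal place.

Near the steady state the convergence rate is λ = (1 − α)(n + δ).
λ = (1 − 0.27) × 0.133 = 0.73 × 0.133 = 0.09709
Half-life = ln 2 / λ = 0.6931 / 0.09709 ≈ 7.14 years

t_½ ≈ 7.1 years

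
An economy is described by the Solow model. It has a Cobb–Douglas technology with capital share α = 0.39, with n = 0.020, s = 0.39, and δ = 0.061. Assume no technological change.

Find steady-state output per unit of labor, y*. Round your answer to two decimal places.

y* = 2.73

At the steady state, Δk = 0, so s·k^α = (n + δ)·k.
Dividing both sides by k: k^(1−α) = s / (n + δ).
k^0.61 = 0.39 / (0.020 + 0.061) = 0.39 / 0.081 = 4.8148
k* = 4.8148^(1/0.61) ≈ 13.1517
y* = (k*)^α = 13.1517^0.39 ≈ 2.7315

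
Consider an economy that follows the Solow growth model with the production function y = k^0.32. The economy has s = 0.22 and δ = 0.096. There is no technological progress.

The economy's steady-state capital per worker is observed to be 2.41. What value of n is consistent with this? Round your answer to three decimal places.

n ≈ 0.025

Steady state requires s·f(k) = (n + δ)·k, i.e. s·k^α = (n + δ)·k.
So s / (n + δ) = (k*)^(1−α) = 2.41^0.68 = 1.8187.
Therefore n + δ = s / 1.8187 = 0.22 / 1.8187 = 0.1210, so n = 0.1210 − 0.096 = 0.0250.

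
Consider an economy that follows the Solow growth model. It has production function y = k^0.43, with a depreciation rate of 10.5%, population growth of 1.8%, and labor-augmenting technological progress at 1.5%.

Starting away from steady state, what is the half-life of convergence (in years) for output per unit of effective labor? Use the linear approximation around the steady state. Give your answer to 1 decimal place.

Near the steady state the convergence rate is λ = (1 − α)(n + g + δ).
λ = (1 − 0.43) × 0.138 = 0.57 × 0.138 = 0.07866
Half-life = ln 2 / λ = 0.6931 / 0.07866 ≈ 8.81 years

half-life ≈ 8.8 years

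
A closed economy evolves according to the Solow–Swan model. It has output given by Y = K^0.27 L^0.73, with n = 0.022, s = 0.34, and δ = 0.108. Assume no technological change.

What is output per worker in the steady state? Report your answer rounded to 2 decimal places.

Steady state requires s·f(k) = (n + δ)·k, i.e. s·k^α = (n + δ)·k.
Rearranging, k^(1−α) = s / (n + δ).
k^0.73 = 0.34 / (0.022 + 0.108) = 0.34 / 0.130 = 2.6154
k* = 2.6154^(1/0.73) ≈ 3.7322
y* = (k*)^α = 3.7322^0.27 ≈ 1.4270

y* = 1.43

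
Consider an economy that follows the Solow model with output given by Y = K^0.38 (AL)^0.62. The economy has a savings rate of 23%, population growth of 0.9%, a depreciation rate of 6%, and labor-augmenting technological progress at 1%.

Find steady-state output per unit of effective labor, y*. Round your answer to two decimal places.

y* ≈ 1.93

Steady state requires s·f(k) = (n + g + δ)·k, i.e. s·k^α = (n + g + δ)·k.
Dividing both sides by k: k^(1−α) = s / (n + g + δ).
k^0.62 = 0.23 / (0.009 + 0.010 + 0.060) = 0.23 / 0.079 = 2.9114
k* = 2.9114^(1/0.62) ≈ 5.6047
y* = (k*)^α = 5.6047^0.38 ≈ 1.9251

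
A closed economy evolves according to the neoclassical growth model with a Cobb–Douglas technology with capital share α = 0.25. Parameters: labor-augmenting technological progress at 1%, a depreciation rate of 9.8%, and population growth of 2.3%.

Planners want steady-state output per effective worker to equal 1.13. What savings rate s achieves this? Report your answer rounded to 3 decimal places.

s ≈ 0.189

Steady state requires s·f(k) = (n + g + δ)·k, i.e. s·k^α = (n + g + δ)·k.
Since y* = [s/(n + g + δ)]^(α/(1−α)), we have s/(n + g + δ) = (y*)^((1−α)/α) = 1.13^3 = 1.4429.
Therefore s = 1.4429 × (n + g + δ) = 1.4429 × 0.131 = 0.1890.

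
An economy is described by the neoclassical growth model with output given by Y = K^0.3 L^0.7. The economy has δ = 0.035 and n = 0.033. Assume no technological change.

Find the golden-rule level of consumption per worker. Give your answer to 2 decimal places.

At the golden rule, f'(k) = n + δ, so α·k^(α−1) = n + δ and k_gold = (α/(n + δ))^(1/(1−α)).
k_gold = (0.3/0.068)^(1/0.7) = 4.4118^1.4286 ≈ 8.3349
c_gold = f(k_gold) − (n + δ)·k_gold = 1.8892 − 0.068×8.3349 ≈ 1.3224

c_gold ≈ 1.32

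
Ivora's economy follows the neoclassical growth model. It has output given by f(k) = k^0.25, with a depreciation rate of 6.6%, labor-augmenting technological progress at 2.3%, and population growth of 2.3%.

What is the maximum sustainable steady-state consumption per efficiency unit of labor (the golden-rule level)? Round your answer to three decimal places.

c_gold ≈ 0.980

At the golden rule, f'(k) = n + g + δ, so α·k^(α−1) = n + g + δ and k_gold = (α/(n + g + δ))^(1/(1−α)).
k_gold = (0.25/0.112)^(1/0.75) = 2.2321^1.3333 ≈ 2.9170
c_gold = f(k_gold) − (n + g + δ)·k_gold = 1.3069 − 0.112×2.9170 ≈ 0.9802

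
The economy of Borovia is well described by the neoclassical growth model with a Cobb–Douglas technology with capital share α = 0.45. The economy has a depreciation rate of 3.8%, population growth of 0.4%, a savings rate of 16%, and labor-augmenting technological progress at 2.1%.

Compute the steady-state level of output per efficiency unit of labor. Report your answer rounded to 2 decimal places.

Steady state requires s·f(k) = (n + g + δ)·k, i.e. s·k^α = (n + g + δ)·k.
Dividing both sides by k: k^(1−α) = s / (n + g + δ).
k^0.55 = 0.16 / (0.004 + 0.021 + 0.038) = 0.16 / 0.063 = 2.5397
k* = 2.5397^(1/0.55) ≈ 5.4446
y* = (k*)^α = 5.4446^0.45 ≈ 2.1438

y* = 2.14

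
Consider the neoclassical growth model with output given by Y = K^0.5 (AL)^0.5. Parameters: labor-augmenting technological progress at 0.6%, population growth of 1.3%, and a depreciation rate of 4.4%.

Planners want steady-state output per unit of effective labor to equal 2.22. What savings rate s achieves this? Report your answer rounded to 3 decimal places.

In steady state, investment equals break-even investment: s·k^α = (n + g + δ)·k.
Since y* = [s/(n + g + δ)]^(α/(1−α)), we have s/(n + g + δ) = (y*)^((1−α)/α) = 2.22^1 = 2.2200.
Therefore s = 2.2200 × (n + g + δ) = 2.2200 × 0.063 = 0.1399.

s ≈ 0.140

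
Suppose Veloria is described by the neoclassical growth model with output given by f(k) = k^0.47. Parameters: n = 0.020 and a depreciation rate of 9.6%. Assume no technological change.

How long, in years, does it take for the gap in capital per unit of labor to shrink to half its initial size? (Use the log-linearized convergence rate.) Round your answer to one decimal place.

half-life ≈ 11.3 years

Near the steady state the convergence rate is λ = (1 − α)(n + δ).
λ = (1 − 0.47) × 0.116 = 0.53 × 0.116 = 0.06148
Half-life = ln 2 / λ = 0.6931 / 0.06148 ≈ 11.27 years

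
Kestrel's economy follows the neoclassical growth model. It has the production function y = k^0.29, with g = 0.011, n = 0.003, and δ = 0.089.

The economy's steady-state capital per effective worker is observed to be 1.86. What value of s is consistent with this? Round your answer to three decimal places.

s ≈ 0.160

Steady state requires s·f(k) = (n + g + δ)·k, i.e. s·k^α = (n + g + δ)·k.
So s / (n + g + δ) = (k*)^(1−α) = 1.86^0.71 = 1.5537.
Therefore s = 1.5537 × (n + g + δ) = 1.5537 × 0.103 = 0.1600.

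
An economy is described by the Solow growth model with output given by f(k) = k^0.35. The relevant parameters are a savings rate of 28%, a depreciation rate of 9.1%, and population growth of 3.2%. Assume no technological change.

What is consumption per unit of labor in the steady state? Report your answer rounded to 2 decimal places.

In steady state, investment equals break-even investment: s·k^α = (n + δ)·k.
Dividing both sides by k: k^(1−α) = s / (n + δ).
k^0.65 = 0.28 / (0.032 + 0.091) = 0.28 / 0.123 = 2.2764
k* = 2.2764^(1/0.65) ≈ 3.5450
y* = (k*)^α = 3.5450^0.35 ≈ 1.5573
c* = (1 − s)·y* = (1 − 0.28) × 1.5573 ≈ 1.1213

c* = 1.12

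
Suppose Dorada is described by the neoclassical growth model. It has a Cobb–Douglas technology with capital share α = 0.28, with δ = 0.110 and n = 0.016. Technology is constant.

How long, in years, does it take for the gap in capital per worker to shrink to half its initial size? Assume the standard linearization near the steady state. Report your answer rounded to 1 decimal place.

Near the steady state the convergence rate is λ = (1 − α)(n + δ).
λ = (1 − 0.28) × 0.126 = 0.72 × 0.126 = 0.09072
Half-life = ln 2 / λ = 0.6931 / 0.09072 ≈ 7.64 years

t_½ ≈ 7.6 years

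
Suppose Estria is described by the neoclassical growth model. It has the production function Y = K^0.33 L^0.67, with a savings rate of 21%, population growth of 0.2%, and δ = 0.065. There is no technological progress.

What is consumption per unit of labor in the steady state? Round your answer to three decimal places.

c* = 1.387

At the steady state, Δk = 0, so s·k^α = (n + δ)·k.
Rearranging, k^(1−α) = s / (n + δ).
k^0.67 = 0.21 / (0.002 + 0.065) = 0.21 / 0.067 = 3.1343
k* = 3.1343^(1/0.67) ≈ 5.5018
y* = (k*)^α = 5.5018^0.33 ≈ 1.7554
c* = (1 − s)·y* = (1 − 0.21) × 1.7554 ≈ 1.3868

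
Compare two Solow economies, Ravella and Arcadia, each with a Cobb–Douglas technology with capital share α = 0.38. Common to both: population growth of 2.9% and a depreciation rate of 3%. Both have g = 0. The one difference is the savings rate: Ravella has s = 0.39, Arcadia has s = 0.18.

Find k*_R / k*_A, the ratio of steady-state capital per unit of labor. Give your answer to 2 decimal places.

ratio ≈ 3.48

Steady-state k* = [s/(n + δ)]^(1/(1−α)), so the ratio is [ (s_R/(n + δ)_R) / (s_A/(n + δ)_A) ]^1.6129.
s_R/(n + δ)_R = 0.39/0.059 = 6.6102; s_A/(n + δ)_A = 0.18/0.059 = 3.0508.
Ratio = (6.6102/3.0508)^1.6129 = 2.1667^1.6129 ≈ 3.4802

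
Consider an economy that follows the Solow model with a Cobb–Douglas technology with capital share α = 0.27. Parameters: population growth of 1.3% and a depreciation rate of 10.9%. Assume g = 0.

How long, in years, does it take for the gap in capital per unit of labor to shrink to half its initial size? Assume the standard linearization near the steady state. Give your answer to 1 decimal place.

half-life ≈ 7.8 years

Near the steady state the convergence rate is λ = (1 − α)(n + δ).
λ = (1 − 0.27) × 0.122 = 0.73 × 0.122 = 0.08906
Half-life = ln 2 / λ = 0.6931 / 0.08906 ≈ 7.78 years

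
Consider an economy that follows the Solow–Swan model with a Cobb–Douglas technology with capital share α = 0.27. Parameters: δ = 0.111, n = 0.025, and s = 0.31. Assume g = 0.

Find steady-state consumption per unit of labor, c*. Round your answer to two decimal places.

c* = 0.94

At the steady state, Δk = 0, so s·k^α = (n + δ)·k.
Rearranging, k^(1−α) = s / (n + δ).
k^0.73 = 0.31 / (0.025 + 0.111) = 0.31 / 0.136 = 2.2794
k* = 2.2794^(1/0.73) ≈ 3.0915
y* = (k*)^α = 3.0915^0.27 ≈ 1.3563
c* = (1 − s)·y* = (1 − 0.31) × 1.3563 ≈ 0.9358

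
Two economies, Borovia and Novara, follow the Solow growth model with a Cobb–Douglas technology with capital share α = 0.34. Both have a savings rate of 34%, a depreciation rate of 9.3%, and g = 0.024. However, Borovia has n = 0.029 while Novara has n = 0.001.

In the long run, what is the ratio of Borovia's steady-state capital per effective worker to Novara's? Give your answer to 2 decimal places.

Steady-state k* = [s/(n + g + δ)]^(1/(1−α)), so the ratio is [ (s_B/(n + g + δ)_B) / (s_N/(n + g + δ)_N) ]^1.5152.
s_B/(n + g + δ)_B = 0.34/0.146 = 2.3288; s_N/(n + g + δ)_N = 0.34/0.118 = 2.8814.
Ratio = (2.3288/2.8814)^1.5152 = 0.8082^1.5152 ≈ 0.7242

k*_B / k*_N ≈ 0.72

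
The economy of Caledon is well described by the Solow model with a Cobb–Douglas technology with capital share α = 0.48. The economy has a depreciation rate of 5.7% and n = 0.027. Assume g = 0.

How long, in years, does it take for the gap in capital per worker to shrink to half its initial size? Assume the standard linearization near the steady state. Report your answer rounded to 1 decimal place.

about 15.9 years

Near the steady state the convergence rate is λ = (1 − α)(n + δ).
λ = (1 − 0.48) × 0.084 = 0.52 × 0.084 = 0.04368
Half-life = ln 2 / λ = 0.6931 / 0.04368 ≈ 15.87 years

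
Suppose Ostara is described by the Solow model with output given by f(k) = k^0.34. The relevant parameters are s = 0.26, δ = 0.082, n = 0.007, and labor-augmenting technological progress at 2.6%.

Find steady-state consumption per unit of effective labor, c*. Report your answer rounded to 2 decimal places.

At the steady state, Δk = 0, so s·k^α = (n + g + δ)·k.
Dividing both sides by k: k^(1−α) = s / (n + g + δ).
k^0.66 = 0.26 / (0.007 + 0.026 + 0.082) = 0.26 / 0.115 = 2.2609
k* = 2.2609^(1/0.66) ≈ 3.4418
y* = (k*)^α = 3.4418^0.34 ≈ 1.5223
c* = (1 − s)·y* = (1 − 0.26) × 1.5223 ≈ 1.1265

c* = 1.13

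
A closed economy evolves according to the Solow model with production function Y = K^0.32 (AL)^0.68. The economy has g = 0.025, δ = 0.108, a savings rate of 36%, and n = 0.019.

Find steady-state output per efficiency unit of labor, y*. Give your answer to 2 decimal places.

In steady state, investment equals break-even investment: s·k^α = (n + g + δ)·k.
Dividing both sides by k: k^(1−α) = s / (n + g + δ).
k^0.68 = 0.36 / (0.019 + 0.025 + 0.108) = 0.36 / 0.152 = 2.3684
k* = 2.3684^(1/0.68) ≈ 3.5536
y* = (k*)^α = 3.5536^0.32 ≈ 1.5004

y* = 1.50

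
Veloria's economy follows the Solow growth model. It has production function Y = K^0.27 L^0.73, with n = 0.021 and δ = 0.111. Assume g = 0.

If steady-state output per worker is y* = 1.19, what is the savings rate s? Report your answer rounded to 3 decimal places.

s ≈ 0.211

Steady state requires s·f(k) = (n + δ)·k, i.e. s·k^α = (n + δ)·k.
Since y* = [s/(n + δ)]^(α/(1−α)), we have s/(n + δ) = (y*)^((1−α)/α) = 1.19^2.7037 = 1.6005.
Therefore s = 1.6005 × (n + δ) = 1.6005 × 0.132 = 0.2113.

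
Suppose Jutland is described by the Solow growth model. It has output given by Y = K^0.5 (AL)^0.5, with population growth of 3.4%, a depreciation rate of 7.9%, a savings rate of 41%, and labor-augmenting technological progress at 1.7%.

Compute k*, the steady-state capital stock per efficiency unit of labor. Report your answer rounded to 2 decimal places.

Steady state requires s·f(k) = (n + g + δ)·k, i.e. s·k^α = (n + g + δ)·k.
Rearranging, k^(1−α) = s / (n + g + δ).
k^0.5 = 0.41 / (0.034 + 0.017 + 0.079) = 0.41 / 0.130 = 3.1538
k* = 3.1538^(1/0.5) ≈ 9.9465

k* = 9.95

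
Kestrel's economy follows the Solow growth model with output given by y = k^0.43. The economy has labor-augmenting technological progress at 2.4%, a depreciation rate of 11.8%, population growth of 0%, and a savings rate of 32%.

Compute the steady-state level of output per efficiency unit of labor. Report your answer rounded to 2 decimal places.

At the steady state, Δk = 0, so s·k^α = (n + g + δ)·k.
Rearranging, k^(1−α) = s / (n + g + δ).
k^0.57 = 0.32 / (0.000 + 0.024 + 0.118) = 0.32 / 0.142 = 2.2535
k* = 2.2535^(1/0.57) ≈ 4.1596
y* = (k*)^α = 4.1596^0.43 ≈ 1.8458

y* = 1.85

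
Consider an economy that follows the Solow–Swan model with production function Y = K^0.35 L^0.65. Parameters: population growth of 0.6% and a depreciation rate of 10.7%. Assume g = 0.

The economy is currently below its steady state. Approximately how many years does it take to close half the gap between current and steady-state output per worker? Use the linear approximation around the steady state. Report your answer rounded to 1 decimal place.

t_½ ≈ 9.4 years

Near the steady state the convergence rate is λ = (1 − α)(n + δ).
λ = (1 − 0.35) × 0.113 = 0.65 × 0.113 = 0.07345
Half-life = ln 2 / λ = 0.6931 / 0.07345 ≈ 9.44 years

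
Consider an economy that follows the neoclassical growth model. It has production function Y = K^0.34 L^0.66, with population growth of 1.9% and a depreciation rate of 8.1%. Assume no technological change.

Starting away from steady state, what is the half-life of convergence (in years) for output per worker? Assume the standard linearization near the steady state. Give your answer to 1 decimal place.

t_½ ≈ 10.5 years

Near the steady state the convergence rate is λ = (1 − α)(n + δ).
λ = (1 − 0.34) × 0.100 = 0.66 × 0.100 = 0.0660
Half-life = ln 2 / λ = 0.6931 / 0.0660 ≈ 10.50 years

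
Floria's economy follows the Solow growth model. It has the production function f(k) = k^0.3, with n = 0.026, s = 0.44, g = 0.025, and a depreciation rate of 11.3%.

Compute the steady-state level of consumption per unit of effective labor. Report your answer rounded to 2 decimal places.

At the steady state, Δk = 0, so s·k^α = (n + g + δ)·k.
Rearranging, k^(1−α) = s / (n + g + δ).
k^0.7 = 0.44 / (0.026 + 0.025 + 0.113) = 0.44 / 0.164 = 2.6829
k* = 2.6829^(1/0.7) ≈ 4.0954
y* = (k*)^α = 4.0954^0.3 ≈ 1.5265
c* = (1 − s)·y* = (1 − 0.44) × 1.5265 ≈ 0.8548

c* = 0.85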